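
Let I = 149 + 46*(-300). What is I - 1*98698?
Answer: -112349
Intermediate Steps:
I = -13651 (I = 149 - 13800 = -13651)
I - 1*98698 = -13651 - 1*98698 = -13651 - 98698 = -112349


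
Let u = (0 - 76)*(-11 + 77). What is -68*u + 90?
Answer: 341178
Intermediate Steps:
u = -5016 (u = -76*66 = -5016)
-68*u + 90 = -68*(-5016) + 90 = 341088 + 90 = 341178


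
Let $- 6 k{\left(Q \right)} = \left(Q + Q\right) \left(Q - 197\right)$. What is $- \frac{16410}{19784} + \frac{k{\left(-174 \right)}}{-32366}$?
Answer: $- \frac{26353487}{160082236} \approx -0.16462$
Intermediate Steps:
$k{\left(Q \right)} = - \frac{Q \left(-197 + Q\right)}{3}$ ($k{\left(Q \right)} = - \frac{\left(Q + Q\right) \left(Q - 197\right)}{6} = - \frac{2 Q \left(-197 + Q\right)}{6} = - \frac{Q \left(-197 + Q\right)}{3}$)
$- \frac{16410}{19784} + \frac{k{\left(-174 \right)}}{-32366} = - \frac{16410}{19784} + \frac{\frac{1}{3} \left(-174\right) \left(197 - -174\right)}{-32366} = \left(-16410\right) \frac{1}{19784} + \frac{1}{3} \left(-174\right) \left(197 + 174\right) \left(- \frac{1}{32366}\right) = - \frac{8205}{9892} + \frac{1}{3} \left(-174\right) 371 \left(- \frac{1}{32366}\right) = - \frac{8205}{9892} - - \frac{10759}{16183} = - \frac{8205}{9892} + \frac{10759}{16183} = - \frac{26353487}{160082236}$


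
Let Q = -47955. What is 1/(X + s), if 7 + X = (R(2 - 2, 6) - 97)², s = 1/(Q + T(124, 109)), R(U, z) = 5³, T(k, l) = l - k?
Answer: 47970/37272689 ≈ 0.0012870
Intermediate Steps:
R(U, z) = 125
s = -1/47970 (s = 1/(-47955 + (109 - 1*124)) = 1/(-47955 + (109 - 124)) = 1/(-47955 - 15) = 1/(-47970) = -1/47970 ≈ -2.0846e-5)
X = 777 (X = -7 + (125 - 97)² = -7 + 28² = -7 + 784 = 777)
1/(X + s) = 1/(777 - 1/47970) = 1/(37272689/47970) = 47970/37272689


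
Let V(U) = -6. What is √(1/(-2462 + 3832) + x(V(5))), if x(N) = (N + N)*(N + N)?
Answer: √270274970/1370 ≈ 12.000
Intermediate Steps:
x(N) = 4*N² (x(N) = (2*N)*(2*N) = 4*N²)
√(1/(-2462 + 3832) + x(V(5))) = √(1/(-2462 + 3832) + 4*(-6)²) = √(1/1370 + 4*36) = √(1/1370 + 144) = √(197281/1370) = √270274970/1370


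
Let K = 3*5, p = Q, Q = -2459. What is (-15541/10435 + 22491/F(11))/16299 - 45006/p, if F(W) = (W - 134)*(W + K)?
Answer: 8159595442107181/445829853904110 ≈ 18.302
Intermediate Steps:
p = -2459
K = 15
F(W) = (-134 + W)*(15 + W) (F(W) = (W - 134)*(W + 15) = (-134 + W)*(15 + W))
(-15541/10435 + 22491/F(11))/16299 - 45006/p = (-15541/10435 + 22491/(-2010 + 11**2 - 119*11))/16299 - 45006/(-2459) = (-15541*1/10435 + 22491/(-2010 + 121 - 1309))*(1/16299) - 45006*(-1/2459) = (-15541/10435 + 22491/(-3198))*(1/16299) + 45006/2459 = (-15541/10435 + 22491*(-1/3198))*(1/16299) + 45006/2459 = (-15541/10435 - 7497/1066)*(1/16299) + 45006/2459 = -94797901/11123710*1/16299 + 45006/2459 = -94797901/181305349290 + 45006/2459 = 8159595442107181/445829853904110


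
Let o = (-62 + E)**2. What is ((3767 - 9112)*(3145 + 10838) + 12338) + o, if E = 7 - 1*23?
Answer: -74720713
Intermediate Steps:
E = -16 (E = 7 - 23 = -16)
o = 6084 (o = (-62 - 16)**2 = (-78)**2 = 6084)
((3767 - 9112)*(3145 + 10838) + 12338) + o = ((3767 - 9112)*(3145 + 10838) + 12338) + 6084 = (-5345*13983 + 12338) + 6084 = (-74739135 + 12338) + 6084 = -74726797 + 6084 = -74720713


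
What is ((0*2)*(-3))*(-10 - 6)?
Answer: 0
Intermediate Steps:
((0*2)*(-3))*(-10 - 6) = (0*(-3))*(-16) = 0*(-16) = 0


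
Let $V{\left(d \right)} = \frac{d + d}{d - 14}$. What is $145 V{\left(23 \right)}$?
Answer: $\frac{6670}{9} \approx 741.11$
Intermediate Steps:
$V{\left(d \right)} = \frac{2 d}{-14 + d}$ ($V{\left(d \right)} = \frac{2 d}{d - 14} = \frac{2 d}{-14 + d}$)
$145 V{\left(23 \right)} = 145 \cdot 2 \cdot 23 \frac{1}{-14 + 23} = 145 \cdot 2 \cdot 23 \cdot \frac{1}{9} = 145 \cdot \frac{46}{9} = \frac{6670}{9}$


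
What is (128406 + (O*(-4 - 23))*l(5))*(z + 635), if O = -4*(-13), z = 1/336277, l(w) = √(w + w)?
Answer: 27419290261776/336277 - 299804397984*√10/336277 ≈ 7.8718e+7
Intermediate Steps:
l(w) = √2*√w (l(w) = √(2*w) = √2*√w)
z = 1/336277 ≈ 2.9737e-6
O = 52
(128406 + (O*(-4 - 23))*l(5))*(z + 635) = (128406 + (52*(-4 - 23))*(√2*√5))*(1/336277 + 635) = (128406 + (52*(-27))*√10)*(213535896/336277) = (128406 - 1404*√10)*(213535896/336277) = 27419290261776/336277 - 299804397984*√10/336277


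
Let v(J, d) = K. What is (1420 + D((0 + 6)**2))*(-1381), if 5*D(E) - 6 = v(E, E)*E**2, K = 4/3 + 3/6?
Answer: -13094642/5 ≈ -2.6189e+6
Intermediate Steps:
K = 11/6 (K = 4*(1/3) + 3*(1/6) = 4/3 + 1/2 = 11/6 ≈ 1.8333)
v(J, d) = 11/6
D(E) = 6/5 + 11*E**2/30 (D(E) = 6/5 + (11*E**2/6)/5 = 6/5 + 11*E**2/30)
(1420 + D((0 + 6)**2))*(-1381) = (1420 + (6/5 + 11*((0 + 6)**2)**2/30))*(-1381) = (1420 + (6/5 + 11*(6**2)**2/30))*(-1381) = (1420 + (6/5 + (11/30)*36**2))*(-1381) = (1420 + (6/5 + (11/30)*1296))*(-1381) = (1420 + (6/5 + 2376/5))*(-1381) = (1420 + 2382/5)*(-1381) = (9482/5)*(-1381) = -13094642/5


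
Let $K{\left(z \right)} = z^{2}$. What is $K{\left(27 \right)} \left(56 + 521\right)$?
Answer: $420633$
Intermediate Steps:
$K{\left(27 \right)} \left(56 + 521\right) = 27^{2} \left(56 + 521\right) = 729 \cdot 577 = 420633$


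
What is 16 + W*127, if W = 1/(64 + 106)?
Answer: 2847/170 ≈ 16.747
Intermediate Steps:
W = 1/170 ≈ 0.0058824
16 + W*127 = 16 + (1/170)*127 = 16 + 127/170 = 2847/170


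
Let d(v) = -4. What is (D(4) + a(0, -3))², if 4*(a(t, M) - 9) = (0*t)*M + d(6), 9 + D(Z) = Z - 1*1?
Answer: 4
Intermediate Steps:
D(Z) = -10 + Z (D(Z) = -9 + (Z - 1*1) = -9 + (Z - 1) = -9 + (-1 + Z) = -10 + Z)
a(t, M) = 8 (a(t, M) = 9 + ((0*t)*M - 4)/4 = 9 + (0*M - 4)/4 = 9 + (0 - 4)/4 = 9 + (¼)*(-4) = 9 - 1 = 8)
(D(4) + a(0, -3))² = ((-10 + 4) + 8)² = (-6 + 8)² = 2² = 4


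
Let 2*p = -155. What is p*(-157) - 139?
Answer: 24057/2 ≈ 12029.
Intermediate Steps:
p = -155/2 (p = (1/2)*(-155) = -155/2 ≈ -77.500)
p*(-157) - 139 = -155/2*(-157) - 139 = 24335/2 - 139 = 24057/2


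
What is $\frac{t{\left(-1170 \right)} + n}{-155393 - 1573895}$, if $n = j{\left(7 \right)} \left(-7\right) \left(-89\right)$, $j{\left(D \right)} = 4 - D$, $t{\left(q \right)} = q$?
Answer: $\frac{3039}{1729288} \approx 0.0017574$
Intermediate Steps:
$n = -1869$ ($n = \left(4 - 7\right) \left(-7\right) \left(-89\right) = \left(-3\right) \left(-7\right) \left(-89\right) = 21 \left(-89\right) = -1869$)
$\frac{t{\left(-1170 \right)} + n}{-155393 - 1573895} = \frac{-1170 - 1869}{-155393 - 1573895} = - \frac{3039}{-1729288} = \left(-3039\right) \left(- \frac{1}{1729288}\right) = \frac{3039}{1729288}$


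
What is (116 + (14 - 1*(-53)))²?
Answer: 33489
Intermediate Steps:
(116 + (14 - 1*(-53)))² = (116 + (14 + 53))² = (116 + 67)² = 183² = 33489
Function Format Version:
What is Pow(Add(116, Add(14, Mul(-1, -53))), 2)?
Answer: 33489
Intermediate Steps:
Pow(Add(116, Add(14, Mul(-1, -53))), 2) = Pow(Add(116, Add(14, 53)), 2) = Pow(Add(116, 67), 2) = Pow(183, 2) = 33489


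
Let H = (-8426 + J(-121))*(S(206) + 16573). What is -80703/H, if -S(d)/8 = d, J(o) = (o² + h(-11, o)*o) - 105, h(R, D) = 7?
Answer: -26901/26183425 ≈ -0.0010274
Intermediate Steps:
J(o) = -105 + o² + 7*o (J(o) = (o² + 7*o) - 105 = -105 + o² + 7*o)
S(d) = -8*d
H = 78550275 (H = (-8426 + (-105 + (-121)² + 7*(-121)))*(-8*206 + 16573) = (-8426 + (-105 + 14641 - 847))*(-1648 + 16573) = (-8426 + 13689)*14925 = 5263*14925 = 78550275)
-80703/H = -80703/78550275 = -80703*1/78550275 = -26901/26183425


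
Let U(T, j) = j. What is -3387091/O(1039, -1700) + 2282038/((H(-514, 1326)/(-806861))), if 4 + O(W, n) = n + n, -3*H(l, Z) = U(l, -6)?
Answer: -84699223193485/92 ≈ -9.2064e+11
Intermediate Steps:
H(l, Z) = 2 (H(l, Z) = -⅓*(-6) = 2)
O(W, n) = -4 + 2*n (O(W, n) = -4 + (n + n) = -4 + 2*n)
-3387091/O(1039, -1700) + 2282038/((H(-514, 1326)/(-806861))) = -3387091/(-4 + 2*(-1700)) + 2282038/((2/(-806861))) = -3387091/(-4 - 3400) + 2282038/((2*(-1/806861))) = -3387091/(-3404) + 2282038/(-2/806861) = -3387091*(-1/3404) + 2282038*(-806861/2) = 91543/92 - 920643731359 = -84699223193485/92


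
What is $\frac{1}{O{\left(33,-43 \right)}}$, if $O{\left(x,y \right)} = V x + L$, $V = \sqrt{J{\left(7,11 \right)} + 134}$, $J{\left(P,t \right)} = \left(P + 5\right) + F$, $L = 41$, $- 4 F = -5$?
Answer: $- \frac{164}{634697} + \frac{66 \sqrt{589}}{634697} \approx 0.0022653$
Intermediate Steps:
$F = \frac{5}{4}$ ($F = \left(- \frac{1}{4}\right) \left(-5\right) = \frac{5}{4} \approx 1.25$)
$J{\left(P,t \right)} = \frac{25}{4} + P$ ($J{\left(P,t \right)} = \left(P + 5\right) + \frac{5}{4} = \left(5 + P\right) + \frac{5}{4} = \frac{25}{4} + P$)
$V = \frac{\sqrt{589}}{2}$ ($V = \sqrt{\left(\frac{25}{4} + 7\right) + 134} = \sqrt{\frac{53}{4} + 134} = \sqrt{\frac{589}{4}} = \frac{\sqrt{589}}{2} \approx 12.135$)
$O{\left(x,y \right)} = 41 + \frac{x \sqrt{589}}{2}$ ($O{\left(x,y \right)} = \frac{\sqrt{589}}{2} x + 41 = \frac{x \sqrt{589}}{2} + 41 = 41 + \frac{x \sqrt{589}}{2}$)
$\frac{1}{O{\left(33,-43 \right)}} = \frac{1}{41 + \frac{1}{2} \cdot 33 \sqrt{589}} = \frac{1}{41 + \frac{33 \sqrt{589}}{2}}$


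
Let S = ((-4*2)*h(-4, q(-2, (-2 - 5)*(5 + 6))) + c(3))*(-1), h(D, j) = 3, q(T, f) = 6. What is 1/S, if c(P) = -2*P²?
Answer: 1/42 ≈ 0.023810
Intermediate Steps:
S = 42 (S = (-4*2*3 - 2*3²)*(-1) = (-8*3 - 2*9)*(-1) = (-24 - 18)*(-1) = -42*(-1) = 42)
1/S = 1/42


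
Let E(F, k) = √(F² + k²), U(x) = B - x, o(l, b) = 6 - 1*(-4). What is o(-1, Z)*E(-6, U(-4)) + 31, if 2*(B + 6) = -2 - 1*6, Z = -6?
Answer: 31 + 60*√2 ≈ 115.85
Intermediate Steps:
o(l, b) = 10 (o(l, b) = 6 + 4 = 10)
B = -10 (B = -6 + (-2 - 1*6)/2 = -6 + (-2 - 6)/2 = -6 + (½)*(-8) = -6 - 4 = -10)
U(x) = -10 - x
o(-1, Z)*E(-6, U(-4)) + 31 = 10*√((-6)² + (-10 - 1*(-4))²) + 31 = 10*√(36 + (-10 + 4)²) + 31 = 10*√(36 + (-6)²) + 31 = 10*√(36 + 36) + 31 = 10*√72 + 31 = 10*(6*√2) + 31 = 60*√2 + 31 = 31 + 60*√2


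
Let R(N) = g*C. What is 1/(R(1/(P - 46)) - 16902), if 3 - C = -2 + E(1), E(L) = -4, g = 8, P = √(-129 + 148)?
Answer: -1/16830 ≈ -5.9418e-5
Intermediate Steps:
P = √19 ≈ 4.3589
C = 9 (C = 3 - (-2 - 4) = 3 - 1*(-6) = 3 + 6 = 9)
R(N) = 72 (R(N) = 8*9 = 72)
1/(R(1/(P - 46)) - 16902) = 1/(72 - 16902) = 1/(-16830) = -1/16830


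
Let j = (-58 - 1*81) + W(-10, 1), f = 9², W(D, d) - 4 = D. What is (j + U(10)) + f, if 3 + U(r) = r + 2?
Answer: -55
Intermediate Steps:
U(r) = -1 + r (U(r) = -3 + (r + 2) = -3 + (2 + r) = -1 + r)
W(D, d) = 4 + D
f = 81
j = -145 (j = (-58 - 1*81) + (4 - 10) = (-58 - 81) - 6 = -139 - 6 = -145)
(j + U(10)) + f = (-145 + (-1 + 10)) + 81 = (-145 + 9) + 81 = -136 + 81 = -55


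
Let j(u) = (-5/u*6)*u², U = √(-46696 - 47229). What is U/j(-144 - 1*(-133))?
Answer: 17*I*√13/66 ≈ 0.9287*I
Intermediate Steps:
U = 85*I*√13 (U = √(-93925) = 85*I*√13 ≈ 306.47*I)
j(u) = -30*u (j(u) = (-30/u)*u² = -30*u)
U/j(-144 - 1*(-133)) = (85*I*√13)/((-30*(-144 - 1*(-133)))) = (85*I*√13)/((-30*(-144 + 133))) = (85*I*√13)/((-30*(-11))) = (85*I*√13)/330 = (85*I*√13)*(1/330) = 17*I*√13/66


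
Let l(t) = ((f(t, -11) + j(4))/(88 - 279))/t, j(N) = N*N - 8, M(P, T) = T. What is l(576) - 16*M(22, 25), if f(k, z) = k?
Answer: -5500873/13752 ≈ -400.01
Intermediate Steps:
j(N) = -8 + N² (j(N) = N² - 8 = -8 + N²)
l(t) = (-8/191 - t/191)/t (l(t) = ((t + (-8 + 4²))/(88 - 279))/t = ((t + (-8 + 16))/(-191))/t = ((t + 8)*(-1/191))/t = ((8 + t)*(-1/191))/t = (-8/191 - t/191)/t)
l(576) - 16*M(22, 25) = (1/191)*(-8 - 1*576)/576 - 16*25 = (1/191)*(1/576)*(-8 - 576) - 400 = (1/191)*(1/576)*(-584) - 400 = -73/13752 - 400 = -5500873/13752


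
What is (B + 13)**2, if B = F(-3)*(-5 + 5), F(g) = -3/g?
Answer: 169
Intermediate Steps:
B = 0 (B = (-3/(-3))*(-5 + 5) = -3*(-1/3)*0 = 1*0 = 0)
(B + 13)**2 = (0 + 13)**2 = 13**2 = 169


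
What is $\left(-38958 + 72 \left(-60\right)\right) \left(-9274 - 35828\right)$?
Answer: $1951924356$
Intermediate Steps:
$\left(-38958 + 72 \left(-60\right)\right) \left(-9274 - 35828\right) = \left(-38958 - 4320\right) \left(-45102\right) = \left(-43278\right) \left(-45102\right) = 1951924356$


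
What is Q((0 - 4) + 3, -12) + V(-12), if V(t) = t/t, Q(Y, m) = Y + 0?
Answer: 0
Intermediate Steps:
Q(Y, m) = Y
V(t) = 1
Q((0 - 4) + 3, -12) + V(-12) = ((0 - 4) + 3) + 1 = (-4 + 3) + 1 = -1 + 1 = 0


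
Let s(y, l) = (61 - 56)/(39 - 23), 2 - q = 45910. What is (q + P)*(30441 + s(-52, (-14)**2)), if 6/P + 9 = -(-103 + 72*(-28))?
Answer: -23589794728157/16880 ≈ -1.3975e+9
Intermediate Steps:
q = -45908 (q = 2 - 1*45910 = 2 - 45910 = -45908)
s(y, l) = 5/16
P = 3/1055 (P = 6/(-9 - (-103 + 72*(-28))) = 6/(-9 - (-103 - 2016)) = 6/(-9 - 1*(-2119)) = 6/(-9 + 2119) = 6/2110 = 6*(1/2110) = 3/1055 ≈ 0.0028436)
(q + P)*(30441 + s(-52, (-14)**2)) = (-45908 + 3/1055)*(30441 + 5/16) = -48432937/1055*487061/16 = -23589794728157/16880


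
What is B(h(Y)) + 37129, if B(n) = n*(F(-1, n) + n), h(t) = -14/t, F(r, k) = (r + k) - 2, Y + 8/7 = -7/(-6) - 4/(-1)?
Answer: 1061430973/28561 ≈ 37164.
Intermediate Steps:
Y = 169/42 (Y = -8/7 + (-7/(-6) - 4/(-1)) = -8/7 + (-7*(-1/6) - 4*(-1)) = -8/7 + (7/6 + 4) = -8/7 + 31/6 = 169/42 ≈ 4.0238)
F(r, k) = -2 + k + r (F(r, k) = (k + r) - 2 = -2 + k + r)
B(n) = n*(-3 + 2*n) (B(n) = n*((-2 + n - 1) + n) = n*((-3 + n) + n) = n*(-3 + 2*n))
B(h(Y)) + 37129 = (-14/169/42)*(-3 + 2*(-14/169/42)) + 37129 = (-14*42/169)*(-3 + 2*(-14*42/169)) + 37129 = -588*(-3 + 2*(-588/169))/169 + 37129 = -588*(-3 - 1176/169)/169 + 37129 = -588/169*(-1683/169) + 37129 = 989604/28561 + 37129 = 1061430973/28561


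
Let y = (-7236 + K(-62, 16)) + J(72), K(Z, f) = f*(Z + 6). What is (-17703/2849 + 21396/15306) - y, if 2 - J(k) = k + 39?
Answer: 8551275820/1038257 ≈ 8236.2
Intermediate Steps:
J(k) = -37 - k (J(k) = 2 - (k + 39) = 2 - (39 + k) = 2 + (-39 - k) = -37 - k)
K(Z, f) = f*(6 + Z)
y = -8241 (y = (-7236 + 16*(6 - 62)) + (-37 - 1*72) = (-7236 + 16*(-56)) + (-37 - 72) = (-7236 - 896) - 109 = -8132 - 109 = -8241)
(-17703/2849 + 21396/15306) - y = (-17703/2849 + 21396/15306) - 1*(-8241) = (-17703*1/2849 + 21396*(1/15306)) + 8241 = (-2529/407 + 3566/2551) + 8241 = -5000117/1038257 + 8241 = 8551275820/1038257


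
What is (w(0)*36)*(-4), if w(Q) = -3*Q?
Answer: 0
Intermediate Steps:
(w(0)*36)*(-4) = (-3*0*36)*(-4) = (0*36)*(-4) = 0*(-4) = 0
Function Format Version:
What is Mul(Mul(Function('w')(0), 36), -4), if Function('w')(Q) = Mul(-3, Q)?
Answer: 0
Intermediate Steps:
Mul(Mul(Function('w')(0), 36), -4) = Mul(Mul(Mul(-3, 0), 36), -4) = Mul(Mul(0, 36), -4) = Mul(0, -4) = 0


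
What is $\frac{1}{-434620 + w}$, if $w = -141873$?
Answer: $- \frac{1}{576493} \approx -1.7346 \cdot 10^{-6}$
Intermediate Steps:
$\frac{1}{-434620 + w} = \frac{1}{-434620 - 141873} = \frac{1}{-576493} = - \frac{1}{576493}$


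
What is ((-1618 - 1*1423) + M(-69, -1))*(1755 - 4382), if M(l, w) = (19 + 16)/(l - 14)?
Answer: 663154626/83 ≈ 7.9898e+6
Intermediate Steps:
M(l, w) = 35/(-14 + l)
((-1618 - 1*1423) + M(-69, -1))*(1755 - 4382) = ((-1618 - 1*1423) + 35/(-14 - 69))*(1755 - 4382) = ((-1618 - 1423) + 35/(-83))*(-2627) = (-3041 + 35*(-1/83))*(-2627) = (-3041 - 35/83)*(-2627) = -252438/83*(-2627) = 663154626/83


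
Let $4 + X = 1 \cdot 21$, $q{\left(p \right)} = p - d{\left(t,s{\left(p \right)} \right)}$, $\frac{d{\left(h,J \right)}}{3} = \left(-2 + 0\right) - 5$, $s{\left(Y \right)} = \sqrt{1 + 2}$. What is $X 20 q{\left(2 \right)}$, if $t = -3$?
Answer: $7820$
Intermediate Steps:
$s{\left(Y \right)} = \sqrt{3}$
$d{\left(h,J \right)} = -21$ ($d{\left(h,J \right)} = 3 \left(\left(-2 + 0\right) - 5\right) = 3 \left(-2 - 5\right) = 3 \left(-7\right) = -21$)
$q{\left(p \right)} = 21 + p$ ($q{\left(p \right)} = p - -21 = p + 21 = 21 + p$)
$X = 17$ ($X = -4 + 1 \cdot 21 = -4 + 21 = 17$)
$X 20 q{\left(2 \right)} = 17 \cdot 20 \left(21 + 2\right) = 340 \cdot 23 = 7820$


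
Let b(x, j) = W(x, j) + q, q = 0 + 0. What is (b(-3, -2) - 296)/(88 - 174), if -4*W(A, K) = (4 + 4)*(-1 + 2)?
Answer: 149/43 ≈ 3.4651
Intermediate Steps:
W(A, K) = -2 (W(A, K) = -(4 + 4)*(-1 + 2)/4 = -2)
q = 0
b(x, j) = -2 (b(x, j) = -2 + 0 = -2)
(b(-3, -2) - 296)/(88 - 174) = (-2 - 296)/(88 - 174) = -298/(-86) = -298*(-1/86) = 149/43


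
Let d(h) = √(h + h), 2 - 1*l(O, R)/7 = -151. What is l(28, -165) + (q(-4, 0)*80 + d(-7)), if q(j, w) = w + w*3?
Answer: 1071 + I*√14 ≈ 1071.0 + 3.7417*I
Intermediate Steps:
l(O, R) = 1071 (l(O, R) = 14 - 7*(-151) = 14 + 1057 = 1071)
d(h) = √2*√h (d(h) = √(2*h) = √2*√h)
q(j, w) = 4*w (q(j, w) = w + 3*w = 4*w)
l(28, -165) + (q(-4, 0)*80 + d(-7)) = 1071 + ((4*0)*80 + √2*√(-7)) = 1071 + (0*80 + √2*(I*√7)) = 1071 + (0 + I*√14) = 1071 + I*√14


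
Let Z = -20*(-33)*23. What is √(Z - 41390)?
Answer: I*√26210 ≈ 161.9*I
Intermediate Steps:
Z = 15180 (Z = 660*23 = 15180)
√(Z - 41390) = √(15180 - 41390) = √(-26210) = I*√26210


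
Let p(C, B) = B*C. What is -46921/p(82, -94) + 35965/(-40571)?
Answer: 1626413671/312721268 ≈ 5.2008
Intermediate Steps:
-46921/p(82, -94) + 35965/(-40571) = -46921/((-94*82)) + 35965/(-40571) = -46921/(-7708) + 35965*(-1/40571) = -46921*(-1/7708) - 35965/40571 = 46921/7708 - 35965/40571 = 1626413671/312721268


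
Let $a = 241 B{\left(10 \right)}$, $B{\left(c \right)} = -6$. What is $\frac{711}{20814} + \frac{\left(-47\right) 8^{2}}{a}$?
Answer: $\frac{10606103}{5016174} \approx 2.1144$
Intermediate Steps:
$a = -1446$ ($a = 241 \left(-6\right) = -1446$)
$\frac{711}{20814} + \frac{\left(-47\right) 8^{2}}{a} = \frac{711}{20814} + \frac{\left(-47\right) 8^{2}}{-1446} = 711 \cdot \frac{1}{20814} + \left(-47\right) 64 \left(- \frac{1}{1446}\right) = \frac{237}{6938} - - \frac{1504}{723} = \frac{237}{6938} + \frac{1504}{723} = \frac{10606103}{5016174}$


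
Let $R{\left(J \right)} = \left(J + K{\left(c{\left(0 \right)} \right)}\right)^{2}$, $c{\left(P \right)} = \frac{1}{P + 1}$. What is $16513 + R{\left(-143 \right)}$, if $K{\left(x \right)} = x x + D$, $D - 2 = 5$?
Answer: $34738$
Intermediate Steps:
$D = 7$ ($D = 2 + 5 = 7$)
$c{\left(P \right)} = \frac{1}{1 + P}$
$K{\left(x \right)} = 7 + x^{2}$ ($K{\left(x \right)} = x x + 7 = x^{2} + 7 = 7 + x^{2}$)
$R{\left(J \right)} = \left(8 + J\right)^{2}$ ($R{\left(J \right)} = \left(J + \left(7 + \left(\frac{1}{1 + 0}\right)^{2}\right)\right)^{2} = \left(J + \left(7 + \left(1^{-1}\right)^{2}\right)\right)^{2} = \left(J + \left(7 + 1^{2}\right)\right)^{2} = \left(J + \left(7 + 1\right)\right)^{2} = \left(J + 8\right)^{2} = \left(8 + J\right)^{2}$)
$16513 + R{\left(-143 \right)} = 16513 + \left(8 - 143\right)^{2} = 16513 + \left(-135\right)^{2} = 16513 + 18225 = 34738$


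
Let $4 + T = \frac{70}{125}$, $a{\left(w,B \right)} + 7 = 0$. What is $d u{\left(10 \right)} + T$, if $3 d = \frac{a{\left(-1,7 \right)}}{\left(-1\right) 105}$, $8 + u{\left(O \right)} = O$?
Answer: $- \frac{764}{225} \approx -3.3956$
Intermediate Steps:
$a{\left(w,B \right)} = -7$ ($a{\left(w,B \right)} = -7 + 0 = -7$)
$T = - \frac{86}{25}$ ($T = -4 + \frac{70}{125} = -4 + 70 \cdot \frac{1}{125} = -4 + \frac{14}{25} = - \frac{86}{25} \approx -3.44$)
$u{\left(O \right)} = -8 + O$
$d = \frac{1}{45}$ ($d = \frac{\left(-7\right) \frac{1}{\left(-1\right) 105}}{3} = \frac{\left(-7\right) \frac{1}{-105}}{3} = \frac{\left(-7\right) \left(- \frac{1}{105}\right)}{3} = \frac{1}{3} \cdot \frac{1}{15} = \frac{1}{45} \approx 0.022222$)
$d u{\left(10 \right)} + T = \frac{-8 + 10}{45} - \frac{86}{25} = \frac{1}{45} \cdot 2 - \frac{86}{25} = \frac{2}{45} - \frac{86}{25} = - \frac{764}{225}$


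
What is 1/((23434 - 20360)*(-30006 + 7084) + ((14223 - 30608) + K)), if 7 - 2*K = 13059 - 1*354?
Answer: -1/70484962 ≈ -1.4187e-8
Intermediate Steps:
K = -6349 (K = 7/2 - (13059 - 1*354)/2 = 7/2 - (13059 - 354)/2 = 7/2 - 1/2*12705 = 7/2 - 12705/2 = -6349)
1/((23434 - 20360)*(-30006 + 7084) + ((14223 - 30608) + K)) = 1/((23434 - 20360)*(-30006 + 7084) + ((14223 - 30608) - 6349)) = 1/(3074*(-22922) + (-16385 - 6349)) = 1/(-70462228 - 22734) = 1/(-70484962) = -1/70484962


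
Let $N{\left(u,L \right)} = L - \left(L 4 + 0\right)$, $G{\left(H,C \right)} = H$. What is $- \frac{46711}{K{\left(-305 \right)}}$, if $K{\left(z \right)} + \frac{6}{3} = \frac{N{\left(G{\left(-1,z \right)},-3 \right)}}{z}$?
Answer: $\frac{14246855}{619} \approx 23016.0$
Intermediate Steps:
$N{\left(u,L \right)} = - 3 L$ ($N{\left(u,L \right)} = L - \left(4 L + 0\right) = L - 4 L = - 3 L$)
$K{\left(z \right)} = -2 + \frac{9}{z}$ ($K{\left(z \right)} = -2 + \frac{\left(-3\right) \left(-3\right)}{z} = -2 + \frac{9}{z}$)
$- \frac{46711}{K{\left(-305 \right)}} = - \frac{46711}{-2 + \frac{9}{-305}} = - \frac{46711}{-2 + 9 \left(- \frac{1}{305}\right)} = - \frac{46711}{-2 - \frac{9}{305}} = - \frac{46711}{- \frac{619}{305}} = \left(-46711\right) \left(- \frac{305}{619}\right) = \frac{14246855}{619}$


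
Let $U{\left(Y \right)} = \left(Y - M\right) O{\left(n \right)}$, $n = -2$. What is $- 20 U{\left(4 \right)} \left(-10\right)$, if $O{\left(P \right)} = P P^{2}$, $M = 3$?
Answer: $-1600$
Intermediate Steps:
$O{\left(P \right)} = P^{3}$
$U{\left(Y \right)} = 24 - 8 Y$ ($U{\left(Y \right)} = \left(Y - 3\right) \left(-2\right)^{3} = \left(Y - 3\right) \left(-8\right) = \left(-3 + Y\right) \left(-8\right) = 24 - 8 Y$)
$- 20 U{\left(4 \right)} \left(-10\right) = - 20 \left(24 - 32\right) \left(-10\right) = \left(-20\right) \left(-8\right) \left(-10\right) = 160 \left(-10\right) = -1600$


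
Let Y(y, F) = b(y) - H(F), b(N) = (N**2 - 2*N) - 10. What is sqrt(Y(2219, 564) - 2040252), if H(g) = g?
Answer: sqrt(2878697) ≈ 1696.7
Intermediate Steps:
b(N) = -10 + N**2 - 2*N
Y(y, F) = -10 + y**2 - F - 2*y (Y(y, F) = (-10 + y**2 - 2*y) - F = -10 + y**2 - F - 2*y)
sqrt(Y(2219, 564) - 2040252) = sqrt((-10 + 2219**2 - 1*564 - 2*2219) - 2040252) = sqrt((-10 + 4923961 - 564 - 4438) - 2040252) = sqrt(4918949 - 2040252) = sqrt(2878697)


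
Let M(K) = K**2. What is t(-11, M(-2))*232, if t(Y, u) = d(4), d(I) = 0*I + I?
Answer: 928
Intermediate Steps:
d(I) = I (d(I) = 0 + I = I)
t(Y, u) = 4
t(-11, M(-2))*232 = 4*232 = 928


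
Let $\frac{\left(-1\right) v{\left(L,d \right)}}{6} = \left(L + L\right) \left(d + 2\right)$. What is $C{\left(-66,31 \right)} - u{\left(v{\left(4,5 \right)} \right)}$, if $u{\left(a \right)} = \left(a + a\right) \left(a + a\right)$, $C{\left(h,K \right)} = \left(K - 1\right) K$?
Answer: $-450654$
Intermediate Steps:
$v{\left(L,d \right)} = - 12 L \left(2 + d\right)$ ($v{\left(L,d \right)} = - 6 \left(L + L\right) \left(d + 2\right) = - 6 \cdot 2 L \left(2 + d\right) = - 12 L \left(2 + d\right)$)
$C{\left(h,K \right)} = K \left(-1 + K\right)$ ($C{\left(h,K \right)} = \left(-1 + K\right) K = K \left(-1 + K\right)$)
$u{\left(a \right)} = 4 a^{2}$ ($u{\left(a \right)} = 2 a 2 a = 4 a^{2}$)
$C{\left(-66,31 \right)} - u{\left(v{\left(4,5 \right)} \right)} = 31 \left(-1 + 31\right) - 4 \left(\left(-12\right) 4 \left(2 + 5\right)\right)^{2} = 31 \cdot 30 - 4 \left(\left(-12\right) 4 \cdot 7\right)^{2} = 930 - 4 \left(-336\right)^{2} = 930 - 4 \cdot 112896 = 930 - 451584 = -450654$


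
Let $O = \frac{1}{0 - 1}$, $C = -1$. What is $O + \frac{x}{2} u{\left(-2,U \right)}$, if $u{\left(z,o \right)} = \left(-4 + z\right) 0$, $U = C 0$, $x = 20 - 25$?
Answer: $-1$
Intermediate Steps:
$x = -5$ ($x = 20 - 25 = -5$)
$U = 0$ ($U = \left(-1\right) 0 = 0$)
$u{\left(z,o \right)} = 0$
$O = -1$ ($O = \frac{1}{-1} = -1$)
$O + \frac{x}{2} u{\left(-2,U \right)} = -1 + - \frac{5}{2} \cdot 0 = -1 + \left(-5\right) \frac{1}{2} \cdot 0 = -1 - 0 = -1 + 0 = -1$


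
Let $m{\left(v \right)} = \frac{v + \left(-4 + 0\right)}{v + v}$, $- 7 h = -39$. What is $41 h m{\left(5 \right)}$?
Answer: $\frac{1599}{70} \approx 22.843$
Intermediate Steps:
$h = \frac{39}{7}$ ($h = \left(- \frac{1}{7}\right) \left(-39\right) = \frac{39}{7} \approx 5.5714$)
$m{\left(v \right)} = \frac{-4 + v}{2 v}$ ($m{\left(v \right)} = \frac{v - 4}{2 v} = \left(-4 + v\right) \frac{1}{2 v} = \frac{-4 + v}{2 v}$)
$41 h m{\left(5 \right)} = 41 \cdot \frac{39}{7} \frac{-4 + 5}{2 \cdot 5} = \frac{1599 \cdot \frac{1}{2} \cdot \frac{1}{5} \cdot 1}{7} = \frac{1599}{7} \cdot \frac{1}{10} = \frac{1599}{70}$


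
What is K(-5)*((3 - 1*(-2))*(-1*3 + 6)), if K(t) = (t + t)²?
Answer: 1500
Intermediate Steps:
K(t) = 4*t² (K(t) = (2*t)² = 4*t²)
K(-5)*((3 - 1*(-2))*(-1*3 + 6)) = (4*(-5)²)*((3 - 1*(-2))*(-1*3 + 6)) = (4*25)*((3 + 2)*(-3 + 6)) = 100*(5*3) = 100*15 = 1500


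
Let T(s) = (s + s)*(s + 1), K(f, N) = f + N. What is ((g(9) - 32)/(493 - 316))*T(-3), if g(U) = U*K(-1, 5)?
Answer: 16/59 ≈ 0.27119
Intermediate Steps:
K(f, N) = N + f
g(U) = 4*U (g(U) = U*(5 - 1) = U*4 = 4*U)
T(s) = 2*s*(1 + s) (T(s) = (2*s)*(1 + s) = 2*s*(1 + s))
((g(9) - 32)/(493 - 316))*T(-3) = ((4*9 - 32)/(493 - 316))*(2*(-3)*(1 - 3)) = ((36 - 32)/177)*(2*(-3)*(-2)) = (4*(1/177))*12 = (4/177)*12 = 16/59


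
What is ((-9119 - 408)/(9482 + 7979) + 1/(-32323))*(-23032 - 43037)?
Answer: 20346522161058/564391903 ≈ 36050.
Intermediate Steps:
((-9119 - 408)/(9482 + 7979) + 1/(-32323))*(-23032 - 43037) = (-9527/17461 - 1/32323)*(-66069) = -307958682/564391903*(-66069) = 20346522161058/564391903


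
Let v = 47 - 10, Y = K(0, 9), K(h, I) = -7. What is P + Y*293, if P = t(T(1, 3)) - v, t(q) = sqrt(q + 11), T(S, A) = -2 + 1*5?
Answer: -2088 + sqrt(14) ≈ -2084.3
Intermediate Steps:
T(S, A) = 3 (T(S, A) = -2 + 5 = 3)
Y = -7
t(q) = sqrt(11 + q)
v = 37
P = -37 + sqrt(14) (P = sqrt(11 + 3) - 1*37 = sqrt(14) - 37 = -37 + sqrt(14) ≈ -33.258)
P + Y*293 = (-37 + sqrt(14)) - 7*293 = (-37 + sqrt(14)) - 2051 = -2088 + sqrt(14)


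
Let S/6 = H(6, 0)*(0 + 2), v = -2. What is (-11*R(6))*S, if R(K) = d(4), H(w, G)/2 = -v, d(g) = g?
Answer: -2112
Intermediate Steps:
H(w, G) = 4 (H(w, G) = 2*(-1*(-2)) = 2*2 = 4)
R(K) = 4
S = 48 (S = 6*(4*(0 + 2)) = 6*(4*2) = 6*8 = 48)
(-11*R(6))*S = -11*4*48 = -44*48 = -2112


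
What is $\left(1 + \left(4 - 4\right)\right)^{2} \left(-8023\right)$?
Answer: $-8023$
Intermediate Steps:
$\left(1 + \left(4 - 4\right)\right)^{2} \left(-8023\right) = \left(1 + 0\right)^{2} \left(-8023\right) = 1^{2} \left(-8023\right) = 1 \left(-8023\right) = -8023$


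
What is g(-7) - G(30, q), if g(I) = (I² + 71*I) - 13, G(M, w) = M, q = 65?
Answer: -491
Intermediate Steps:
g(I) = -13 + I² + 71*I
g(-7) - G(30, q) = (-13 + (-7)² + 71*(-7)) - 1*30 = (-13 + 49 - 497) - 30 = -461 - 30 = -491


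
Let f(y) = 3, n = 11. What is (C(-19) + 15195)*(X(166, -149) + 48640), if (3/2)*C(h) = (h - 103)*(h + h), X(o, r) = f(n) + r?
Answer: 2660235358/3 ≈ 8.8675e+8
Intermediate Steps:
X(o, r) = 3 + r
C(h) = 4*h*(-103 + h)/3 (C(h) = 2*((h - 103)*(h + h))/3 = 2*((-103 + h)*(2*h))/3 = 2*(2*h*(-103 + h))/3 = 4*h*(-103 + h)/3)
(C(-19) + 15195)*(X(166, -149) + 48640) = ((4/3)*(-19)*(-103 - 19) + 15195)*((3 - 149) + 48640) = ((4/3)*(-19)*(-122) + 15195)*(-146 + 48640) = (9272/3 + 15195)*48494 = (54857/3)*48494 = 2660235358/3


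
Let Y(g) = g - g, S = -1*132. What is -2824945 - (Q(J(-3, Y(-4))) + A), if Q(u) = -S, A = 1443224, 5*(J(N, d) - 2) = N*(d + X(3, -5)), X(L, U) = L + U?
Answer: -4268301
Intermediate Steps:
S = -132
Y(g) = 0
J(N, d) = 2 + N*(-2 + d)/5 (J(N, d) = 2 + (N*(d + (3 - 5)))/5 = 2 + (N*(d - 2))/5 = 2 + (N*(-2 + d))/5 = 2 + N*(-2 + d)/5)
Q(u) = 132 (Q(u) = -1*(-132) = 132)
-2824945 - (Q(J(-3, Y(-4))) + A) = -2824945 - (132 + 1443224) = -2824945 - 1*1443356 = -2824945 - 1443356 = -4268301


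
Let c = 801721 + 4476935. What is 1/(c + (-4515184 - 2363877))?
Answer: -1/1600405 ≈ -6.2484e-7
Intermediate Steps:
c = 5278656
1/(c + (-4515184 - 2363877)) = 1/(5278656 + (-4515184 - 2363877)) = 1/(5278656 - 6879061) = 1/(-1600405) = -1/1600405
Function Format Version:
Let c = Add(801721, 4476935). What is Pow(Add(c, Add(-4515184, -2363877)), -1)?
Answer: Rational(-1, 1600405) ≈ -6.2484e-7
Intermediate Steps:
c = 5278656
Pow(Add(c, Add(-4515184, -2363877)), -1) = Pow(Add(5278656, Add(-4515184, -2363877)), -1) = Pow(Add(5278656, -6879061), -1) = Pow(-1600405, -1) = Rational(-1, 1600405)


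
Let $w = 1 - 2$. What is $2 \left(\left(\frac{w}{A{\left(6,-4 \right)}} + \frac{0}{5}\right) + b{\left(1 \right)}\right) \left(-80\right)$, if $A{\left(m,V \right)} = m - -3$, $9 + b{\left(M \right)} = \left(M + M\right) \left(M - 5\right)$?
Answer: $\frac{24640}{9} \approx 2737.8$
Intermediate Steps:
$w = -1$
$b{\left(M \right)} = -9 + 2 M \left(-5 + M\right)$ ($b{\left(M \right)} = -9 + \left(M + M\right) \left(M - 5\right) = -9 + 2 M \left(-5 + M\right)$)
$A{\left(m,V \right)} = 3 + m$ ($A{\left(m,V \right)} = m + 3 = 3 + m$)
$2 \left(\left(\frac{w}{A{\left(6,-4 \right)}} + \frac{0}{5}\right) + b{\left(1 \right)}\right) \left(-80\right) = 2 \left(\left(- \frac{1}{3 + 6} + \frac{0}{5}\right) - \left(19 - 2\right)\right) \left(-80\right) = 2 \left(\left(- \frac{1}{9} + 0 \cdot \frac{1}{5}\right) - 17\right) \left(-80\right) = 2 \left(\left(\left(-1\right) \frac{1}{9} + 0\right) - 17\right) \left(-80\right) = 2 \left(\left(- \frac{1}{9} + 0\right) - 17\right) \left(-80\right) = 2 \left(- \frac{1}{9} - 17\right) \left(-80\right) = 2 \left(- \frac{154}{9}\right) \left(-80\right) = \left(- \frac{308}{9}\right) \left(-80\right) = \frac{24640}{9}$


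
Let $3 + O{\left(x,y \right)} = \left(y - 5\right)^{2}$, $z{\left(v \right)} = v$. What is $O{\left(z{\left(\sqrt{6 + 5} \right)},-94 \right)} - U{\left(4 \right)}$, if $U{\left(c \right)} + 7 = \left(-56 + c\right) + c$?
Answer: $9853$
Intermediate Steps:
$O{\left(x,y \right)} = -3 + \left(-5 + y\right)^{2}$ ($O{\left(x,y \right)} = -3 + \left(y - 5\right)^{2} = -3 + \left(-5 + y\right)^{2}$)
$U{\left(c \right)} = -63 + 2 c$ ($U{\left(c \right)} = -7 + \left(\left(-56 + c\right) + c\right) = -7 + \left(-56 + 2 c\right) = -63 + 2 c$)
$O{\left(z{\left(\sqrt{6 + 5} \right)},-94 \right)} - U{\left(4 \right)} = \left(-3 + \left(-5 - 94\right)^{2}\right) - \left(-63 + 2 \cdot 4\right) = \left(-3 + \left(-99\right)^{2}\right) - \left(-63 + 8\right) = \left(-3 + 9801\right) - -55 = 9798 + 55 = 9853$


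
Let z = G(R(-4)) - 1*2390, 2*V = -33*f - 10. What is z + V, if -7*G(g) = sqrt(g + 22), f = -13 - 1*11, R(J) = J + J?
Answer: -1999 - sqrt(14)/7 ≈ -1999.5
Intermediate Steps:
R(J) = 2*J
f = -24 (f = -13 - 11 = -24)
G(g) = -sqrt(22 + g)/7 (G(g) = -sqrt(g + 22)/7 = -sqrt(22 + g)/7)
V = 391 (V = (-33*(-24) - 10)/2 = (792 - 10)/2 = (1/2)*782 = 391)
z = -2390 - sqrt(14)/7 (z = -sqrt(22 + 2*(-4))/7 - 1*2390 = -sqrt(22 - 8)/7 - 2390 = -sqrt(14)/7 - 2390 = -2390 - sqrt(14)/7 ≈ -2390.5)
z + V = (-2390 - sqrt(14)/7) + 391 = -1999 - sqrt(14)/7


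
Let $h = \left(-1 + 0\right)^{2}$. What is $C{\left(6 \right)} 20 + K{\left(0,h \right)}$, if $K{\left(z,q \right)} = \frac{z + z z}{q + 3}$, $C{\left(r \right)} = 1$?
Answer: $20$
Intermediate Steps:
$h = 1$ ($h = \left(-1\right)^{2} = 1$)
$K{\left(z,q \right)} = \frac{z + z^{2}}{3 + q}$
$C{\left(6 \right)} 20 + K{\left(0,h \right)} = 1 \cdot 20 + \frac{0 \left(1 + 0\right)}{3 + 1} = 20 + 0 \cdot \frac{1}{4} \cdot 1 = 20 + 0 = 20$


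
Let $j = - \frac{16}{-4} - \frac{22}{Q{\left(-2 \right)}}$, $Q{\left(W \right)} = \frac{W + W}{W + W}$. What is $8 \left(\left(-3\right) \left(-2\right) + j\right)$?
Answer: $-96$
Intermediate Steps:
$Q{\left(W \right)} = 1$ ($Q{\left(W \right)} = \frac{2 W}{2 W} = 2 W \frac{1}{2 W} = 1$)
$j = -18$ ($j = - \frac{16}{-4} - \frac{22}{1} = \left(-16\right) \left(- \frac{1}{4}\right) - 22 = 4 - 22 = -18$)
$8 \left(\left(-3\right) \left(-2\right) + j\right) = 8 \left(\left(-3\right) \left(-2\right) - 18\right) = 8 \left(6 - 18\right) = 8 \left(-12\right) = -96$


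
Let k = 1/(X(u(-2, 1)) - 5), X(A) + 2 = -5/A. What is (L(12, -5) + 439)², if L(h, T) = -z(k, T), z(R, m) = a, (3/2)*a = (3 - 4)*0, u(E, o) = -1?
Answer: 192721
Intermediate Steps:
X(A) = -2 - 5/A
k = -½ (k = 1/((-2 - 5/(-1)) - 5) = 1/((-2 - 5*(-1)) - 5) = 1/((-2 + 5) - 5) = 1/(3 - 5) = 1/(-2) = -½ ≈ -0.50000)
a = 0 (a = 2*((3 - 4)*0)/3 = 2*(-1*0)/3 = (⅔)*0 = 0)
z(R, m) = 0
L(h, T) = 0 (L(h, T) = -1*0 = 0)
(L(12, -5) + 439)² = (0 + 439)² = 439² = 192721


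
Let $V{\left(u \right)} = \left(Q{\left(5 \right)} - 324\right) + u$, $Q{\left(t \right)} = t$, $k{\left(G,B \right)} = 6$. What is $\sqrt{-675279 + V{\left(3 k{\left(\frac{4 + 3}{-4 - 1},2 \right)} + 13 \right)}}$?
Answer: $3 i \sqrt{75063} \approx 821.93 i$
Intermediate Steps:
$V{\left(u \right)} = -319 + u$ ($V{\left(u \right)} = \left(5 - 324\right) + u = -319 + u$)
$\sqrt{-675279 + V{\left(3 k{\left(\frac{4 + 3}{-4 - 1},2 \right)} + 13 \right)}} = \sqrt{-675279 + \left(-319 + \left(3 \cdot 6 + 13\right)\right)} = \sqrt{-675279 + \left(-319 + \left(18 + 13\right)\right)} = \sqrt{-675279 + \left(-319 + 31\right)} = \sqrt{-675279 - 288} = \sqrt{-675567} = 3 i \sqrt{75063}$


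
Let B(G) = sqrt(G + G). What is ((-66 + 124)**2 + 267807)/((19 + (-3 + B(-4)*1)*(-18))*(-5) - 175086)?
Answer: -47577223121/30783118201 - 48810780*I*sqrt(2)/30783118201 ≈ -1.5456 - 0.0022424*I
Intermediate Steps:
B(G) = sqrt(2)*sqrt(G) (B(G) = sqrt(2*G) = sqrt(2)*sqrt(G))
((-66 + 124)**2 + 267807)/((19 + (-3 + B(-4)*1)*(-18))*(-5) - 175086) = ((-66 + 124)**2 + 267807)/((19 + (-3 + (sqrt(2)*sqrt(-4))*1)*(-18))*(-5) - 175086) = (58**2 + 267807)/((19 + (-3 + (sqrt(2)*(2*I))*1)*(-18))*(-5) - 175086) = (3364 + 267807)/((19 + (-3 + (2*I*sqrt(2))*1)*(-18))*(-5) - 175086) = 271171/((19 + (-3 + 2*I*sqrt(2))*(-18))*(-5) - 175086) = 271171/((19 + (54 - 36*I*sqrt(2)))*(-5) - 175086) = 271171/((73 - 36*I*sqrt(2))*(-5) - 175086) = 271171/((-365 + 180*I*sqrt(2)) - 175086) = 271171/(-175451 + 180*I*sqrt(2))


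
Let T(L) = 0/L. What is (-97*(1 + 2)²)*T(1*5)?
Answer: 0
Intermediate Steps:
T(L) = 0
(-97*(1 + 2)²)*T(1*5) = -97*(1 + 2)²*0 = -97*3²*0 = -97*9*0 = -873*0 = 0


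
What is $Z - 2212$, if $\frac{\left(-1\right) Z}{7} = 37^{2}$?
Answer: $-11795$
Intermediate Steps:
$Z = -9583$ ($Z = - 7 \cdot 37^{2} = \left(-7\right) 1369 = -9583$)
$Z - 2212 = -9583 - 2212 = -11795$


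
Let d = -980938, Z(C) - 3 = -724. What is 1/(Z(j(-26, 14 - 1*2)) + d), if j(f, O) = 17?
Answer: -1/981659 ≈ -1.0187e-6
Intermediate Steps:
Z(C) = -721 (Z(C) = 3 - 724 = -721)
1/(Z(j(-26, 14 - 1*2)) + d) = 1/(-721 - 980938) = 1/(-981659) = -1/981659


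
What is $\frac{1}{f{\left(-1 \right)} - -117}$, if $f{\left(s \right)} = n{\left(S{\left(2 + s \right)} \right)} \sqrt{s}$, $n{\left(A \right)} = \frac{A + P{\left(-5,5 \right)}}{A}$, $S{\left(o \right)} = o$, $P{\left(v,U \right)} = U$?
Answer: $\frac{13}{1525} - \frac{2 i}{4575} \approx 0.0085246 - 0.00043716 i$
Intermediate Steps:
$n{\left(A \right)} = \frac{5 + A}{A}$ ($n{\left(A \right)} = \frac{A + 5}{A} = \frac{5 + A}{A}$)
$f{\left(s \right)} = \frac{\sqrt{s} \left(7 + s\right)}{2 + s}$ ($f{\left(s \right)} = \frac{5 + \left(2 + s\right)}{2 + s} \sqrt{s} = \frac{7 + s}{2 + s} \sqrt{s} = \frac{\sqrt{s} \left(7 + s\right)}{2 + s}$)
$\frac{1}{f{\left(-1 \right)} - -117} = \frac{1}{\frac{\sqrt{-1} \left(7 - 1\right)}{2 - 1} - -117} = \frac{1}{i 1^{-1} \cdot 6 + 117} = \frac{1}{i 1 \cdot 6 + 117} = \frac{1}{6 i + 117} = \frac{1}{117 + 6 i} = \frac{117 - 6 i}{13725}$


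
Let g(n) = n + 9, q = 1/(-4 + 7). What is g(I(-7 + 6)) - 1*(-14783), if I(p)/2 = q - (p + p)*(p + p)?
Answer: 44354/3 ≈ 14785.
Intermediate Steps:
q = ⅓ (q = 1/3 = ⅓ ≈ 0.33333)
I(p) = ⅔ - 8*p² (I(p) = 2*(⅓ - (p + p)*(p + p)) = 2*(⅓ - 2*p*2*p) = 2*(⅓ - 4*p²) = ⅔ - 8*p²)
g(n) = 9 + n
g(I(-7 + 6)) - 1*(-14783) = (9 + (⅔ - 8*(-7 + 6)²)) - 1*(-14783) = (9 + (⅔ - 8*(-1)²)) + 14783 = (9 + (⅔ - 8*1)) + 14783 = (9 + (⅔ - 8)) + 14783 = (9 - 22/3) + 14783 = 5/3 + 14783 = 44354/3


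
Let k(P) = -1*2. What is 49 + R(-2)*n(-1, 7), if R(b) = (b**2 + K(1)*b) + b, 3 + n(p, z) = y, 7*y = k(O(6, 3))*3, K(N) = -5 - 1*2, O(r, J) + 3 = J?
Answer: -89/7 ≈ -12.714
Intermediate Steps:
O(r, J) = -3 + J
k(P) = -2
K(N) = -7 (K(N) = -5 - 2 = -7)
y = -6/7 (y = (-2*3)/7 = (1/7)*(-6) = -6/7 ≈ -0.85714)
n(p, z) = -27/7 (n(p, z) = -3 - 6/7 = -27/7)
R(b) = b**2 - 6*b (R(b) = (b**2 - 7*b) + b = b**2 - 6*b)
49 + R(-2)*n(-1, 7) = 49 - 2*(-6 - 2)*(-27/7) = 49 - 2*(-8)*(-27/7) = 49 + 16*(-27/7) = 49 - 432/7 = -89/7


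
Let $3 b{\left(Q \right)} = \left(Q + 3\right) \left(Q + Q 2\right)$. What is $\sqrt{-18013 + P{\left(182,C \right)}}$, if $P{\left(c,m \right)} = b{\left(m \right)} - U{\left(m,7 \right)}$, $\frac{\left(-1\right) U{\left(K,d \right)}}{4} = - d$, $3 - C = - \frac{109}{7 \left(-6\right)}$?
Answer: $\frac{i \sqrt{31821893}}{42} \approx 134.31 i$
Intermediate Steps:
$b{\left(Q \right)} = Q \left(3 + Q\right)$ ($b{\left(Q \right)} = \frac{\left(Q + 3\right) \left(Q + Q 2\right)}{3} = \frac{\left(3 + Q\right) \left(Q + 2 Q\right)}{3} = \frac{\left(3 + Q\right) 3 Q}{3} = \frac{3 Q \left(3 + Q\right)}{3} = Q \left(3 + Q\right)$)
$C = \frac{17}{42}$ ($C = 3 - - \frac{109}{7 \left(-6\right)} = 3 - - \frac{109}{-42} = 3 - \left(-109\right) \left(- \frac{1}{42}\right) = 3 - \frac{109}{42} = \frac{17}{42} \approx 0.40476$)
$U{\left(K,d \right)} = 4 d$ ($U{\left(K,d \right)} = - 4 \left(- d\right) = 4 d$)
$P{\left(c,m \right)} = -28 + m \left(3 + m\right)$ ($P{\left(c,m \right)} = m \left(3 + m\right) - 4 \cdot 7 = m \left(3 + m\right) - 28 = -28 + m \left(3 + m\right)$)
$\sqrt{-18013 + P{\left(182,C \right)}} = \sqrt{-18013 - \left(28 - \frac{17 \left(3 + \frac{17}{42}\right)}{42}\right)} = \sqrt{-18013 + \left(-28 + \frac{17}{42} \cdot \frac{143}{42}\right)} = \sqrt{-18013 + \left(-28 + \frac{2431}{1764}\right)} = \sqrt{-18013 - \frac{46961}{1764}} = \sqrt{- \frac{31821893}{1764}} = \frac{i \sqrt{31821893}}{42}$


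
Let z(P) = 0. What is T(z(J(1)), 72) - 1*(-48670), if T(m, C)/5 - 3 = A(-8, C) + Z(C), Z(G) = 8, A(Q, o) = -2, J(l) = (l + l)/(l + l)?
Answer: 48715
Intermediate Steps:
J(l) = 1 (J(l) = (2*l)/((2*l)) = (2*l)*(1/(2*l)) = 1)
T(m, C) = 45 (T(m, C) = 15 + 5*(-2 + 8) = 15 + 5*6 = 15 + 30 = 45)
T(z(J(1)), 72) - 1*(-48670) = 45 - 1*(-48670) = 45 + 48670 = 48715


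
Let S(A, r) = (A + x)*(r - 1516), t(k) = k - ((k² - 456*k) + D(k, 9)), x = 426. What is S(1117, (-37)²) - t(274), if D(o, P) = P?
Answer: -276954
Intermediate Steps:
t(k) = -9 - k² + 457*k (t(k) = k - ((k² - 456*k) + 9) = k - (9 + k² - 456*k) = k + (-9 - k² + 456*k) = -9 - k² + 457*k)
S(A, r) = (-1516 + r)*(426 + A) (S(A, r) = (A + 426)*(r - 1516) = (426 + A)*(-1516 + r) = (-1516 + r)*(426 + A))
S(1117, (-37)²) - t(274) = (-645816 - 1516*1117 + 426*(-37)² + 1117*(-37)²) - (-9 - 1*274² + 457*274) = (-645816 - 1693372 + 426*1369 + 1117*1369) - (-9 - 1*75076 + 125218) = (-645816 - 1693372 + 583194 + 1529173) - (-9 - 75076 + 125218) = -226821 - 1*50133 = -226821 - 50133 = -276954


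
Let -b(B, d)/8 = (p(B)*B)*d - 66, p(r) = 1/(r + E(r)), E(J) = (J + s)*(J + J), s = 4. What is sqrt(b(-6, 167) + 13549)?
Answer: sqrt(130701)/3 ≈ 120.51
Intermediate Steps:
E(J) = 2*J*(4 + J) (E(J) = (J + 4)*(J + J) = (4 + J)*(2*J) = 2*J*(4 + J))
p(r) = 1/(r + 2*r*(4 + r))
b(B, d) = 528 - 8*d/(9 + 2*B) (b(B, d) = -8*(((1/(B*(9 + 2*B)))*B)*d - 66) = -8*(d/(9 + 2*B) - 66) = -8*(-66 + d/(9 + 2*B)) = 528 - 8*d/(9 + 2*B))
sqrt(b(-6, 167) + 13549) = sqrt(8*(594 - 1*167 + 132*(-6))/(9 + 2*(-6)) + 13549) = sqrt(8*(594 - 167 - 792)/(9 - 12) + 13549) = sqrt(8*(-365)/(-3) + 13549) = sqrt(8*(-1/3)*(-365) + 13549) = sqrt(2920/3 + 13549) = sqrt(43567/3) = sqrt(130701)/3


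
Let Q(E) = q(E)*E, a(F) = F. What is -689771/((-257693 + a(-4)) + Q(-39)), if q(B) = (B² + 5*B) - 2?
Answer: 689771/309333 ≈ 2.2299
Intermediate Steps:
q(B) = -2 + B² + 5*B
Q(E) = E*(-2 + E² + 5*E) (Q(E) = (-2 + E² + 5*E)*E = E*(-2 + E² + 5*E))
-689771/((-257693 + a(-4)) + Q(-39)) = -689771/((-257693 - 4) - 39*(-2 + (-39)² + 5*(-39))) = -689771/(-257697 - 39*(-2 + 1521 - 195)) = -689771/(-257697 - 39*1324) = -689771/(-257697 - 51636) = -689771/(-309333) = -689771*(-1/309333) = 689771/309333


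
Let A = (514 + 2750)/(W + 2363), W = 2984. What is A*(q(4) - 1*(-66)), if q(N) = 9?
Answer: 244800/5347 ≈ 45.783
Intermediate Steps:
A = 3264/5347 (A = (514 + 2750)/(2984 + 2363) = 3264/5347 ≈ 0.61044)
A*(q(4) - 1*(-66)) = 3264*(9 - 1*(-66))/5347 = 3264*(9 + 66)/5347 = (3264/5347)*75 = 244800/5347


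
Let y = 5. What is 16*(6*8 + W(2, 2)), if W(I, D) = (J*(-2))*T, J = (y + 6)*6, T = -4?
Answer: 9216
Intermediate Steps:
J = 66 (J = (5 + 6)*6 = 11*6 = 66)
W(I, D) = 528 (W(I, D) = (66*(-2))*(-4) = -132*(-4) = 528)
16*(6*8 + W(2, 2)) = 16*(6*8 + 528) = 16*(48 + 528) = 16*576 = 9216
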